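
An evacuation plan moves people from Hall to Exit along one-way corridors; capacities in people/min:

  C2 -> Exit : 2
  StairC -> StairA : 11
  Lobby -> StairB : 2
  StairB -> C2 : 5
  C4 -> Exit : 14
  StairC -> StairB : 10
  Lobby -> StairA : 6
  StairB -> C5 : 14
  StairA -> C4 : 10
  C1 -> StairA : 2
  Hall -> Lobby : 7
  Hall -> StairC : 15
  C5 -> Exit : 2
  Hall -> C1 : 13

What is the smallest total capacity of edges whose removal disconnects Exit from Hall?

Augment Hall→Lobby→StairB→C2→Exit: bottleneck 2, flow now 2.
Augment Hall→Lobby→StairA→C4→Exit: bottleneck 5, flow now 7.
Augment Hall→C1→StairA→C4→Exit: bottleneck 2, flow now 9.
Augment Hall→StairC→StairB→C5→Exit: bottleneck 2, flow now 11.
Augment Hall→StairC→StairA→C4→Exit: bottleneck 3, flow now 14.
No augmenting path remains; maximum flow = 14.
By max-flow min-cut, the minimum cut capacity equals the max flow.
In the residual graph, reachable from Hall: {Hall, Lobby, C1, StairC, StairB, StairA, C2, C5}.
Min-cut edges: StairA→C4 (10), C2→Exit (2), C5→Exit (2); capacity 10 + 2 + 2 = 14.

14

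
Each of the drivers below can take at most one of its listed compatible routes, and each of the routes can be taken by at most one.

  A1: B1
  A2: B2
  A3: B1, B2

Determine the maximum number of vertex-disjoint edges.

Unit-capacity flow: source→left, listed edges, right→sink; max matching = max flow.
Augmenting path A1→B1 (+1); matched 1.
Augmenting path A2→B2 (+1); matched 2.
No augmenting path remains; maximum matching = 2.
König certificate: {B1, B2} is a vertex cover of size 2 (every listed pair touches it), so no matching can be larger.

2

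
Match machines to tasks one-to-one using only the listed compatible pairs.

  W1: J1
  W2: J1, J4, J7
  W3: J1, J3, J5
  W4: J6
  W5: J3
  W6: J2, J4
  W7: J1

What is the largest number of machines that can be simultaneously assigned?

6

Unit-capacity flow: source→left, listed edges, right→sink; max matching = max flow.
Augmenting path W1→J1 (+1); matched 1.
Augmenting path W2→J4 (+1); matched 2.
Augmenting path W3→J3 (+1); matched 3.
Augmenting path W4→J6 (+1); matched 4.
Augmenting path W6→J2 (+1); matched 5.
Augmenting path W5→J3→W3→J5 (+1); matched 6.
No augmenting path remains; maximum matching = 6.
König certificate: {W2, W3, W4, W5, W6, J1} is a vertex cover of size 6 (every listed pair touches it), so no matching can be larger.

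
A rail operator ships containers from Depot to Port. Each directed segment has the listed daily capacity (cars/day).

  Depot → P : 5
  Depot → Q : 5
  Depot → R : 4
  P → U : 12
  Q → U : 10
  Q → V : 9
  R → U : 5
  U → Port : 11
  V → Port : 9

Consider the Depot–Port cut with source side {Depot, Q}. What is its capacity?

28

Edges leaving {Depot, Q}: Depot→P (5), Depot→R (4), Q→U (10), Q→V (9).
Cut capacity = 5 + 4 + 10 + 9 = 28.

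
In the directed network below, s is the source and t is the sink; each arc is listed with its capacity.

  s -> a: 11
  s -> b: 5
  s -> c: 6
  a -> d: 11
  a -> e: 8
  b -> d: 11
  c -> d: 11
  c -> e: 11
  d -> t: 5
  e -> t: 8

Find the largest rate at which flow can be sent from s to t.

Augment s→a→d→t: bottleneck 5, flow now 5.
Augment s→a→e→t: bottleneck 6, flow now 11.
Augment s→c→e→t: bottleneck 2, flow now 13.
No augmenting path remains; maximum flow = 13.
In the residual graph, reachable from s: {s, a, b, c, d, e}.
Min-cut edges: d→t (5), e→t (8); capacity 5 + 8 = 13.
This cut is saturated, so no flow can exceed 13.

13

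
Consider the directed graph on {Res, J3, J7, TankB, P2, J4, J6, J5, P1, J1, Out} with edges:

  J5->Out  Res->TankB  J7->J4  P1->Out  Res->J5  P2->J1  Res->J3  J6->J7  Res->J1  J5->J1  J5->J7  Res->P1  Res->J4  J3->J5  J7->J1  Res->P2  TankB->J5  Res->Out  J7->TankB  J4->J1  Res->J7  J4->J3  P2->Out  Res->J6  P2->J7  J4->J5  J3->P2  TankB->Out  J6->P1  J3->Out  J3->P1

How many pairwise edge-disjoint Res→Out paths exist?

6

Assign every edge capacity 1; by Menger, the answer equals the max flow.
Path Res→Out (+1); total 1.
Path Res→J3→Out (+1); total 2.
Path Res→TankB→Out (+1); total 3.
Path Res→P2→Out (+1); total 4.
Path Res→J5→Out (+1); total 5.
Path Res→P1→Out (+1); total 6.
No residual Res→Out path; max flow = 6.
Certifying cut of size 6: {J3→Out, J5→Out, P1→Out, P2→Out, Res→Out, TankB→Out}.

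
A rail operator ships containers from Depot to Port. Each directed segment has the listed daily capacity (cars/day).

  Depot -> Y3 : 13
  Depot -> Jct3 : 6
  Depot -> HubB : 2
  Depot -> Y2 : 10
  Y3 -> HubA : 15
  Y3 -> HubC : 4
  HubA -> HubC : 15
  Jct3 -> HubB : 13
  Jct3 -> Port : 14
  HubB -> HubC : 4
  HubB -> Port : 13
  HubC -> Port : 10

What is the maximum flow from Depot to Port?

Augment Depot→Jct3→Port: bottleneck 6, flow now 6.
Augment Depot→HubB→Port: bottleneck 2, flow now 8.
Augment Depot→Y3→HubC→Port: bottleneck 4, flow now 12.
Augment Depot→Y3→HubA→HubC→Port: bottleneck 6, flow now 18.
No augmenting path remains; maximum flow = 18.
In the residual graph, reachable from Depot: {Depot, Y3, HubA, Y2, HubC}.
Min-cut edges: Depot→Jct3 (6), Depot→HubB (2), HubC→Port (10); capacity 6 + 2 + 10 = 18.
This cut is saturated, so no flow can exceed 18.

18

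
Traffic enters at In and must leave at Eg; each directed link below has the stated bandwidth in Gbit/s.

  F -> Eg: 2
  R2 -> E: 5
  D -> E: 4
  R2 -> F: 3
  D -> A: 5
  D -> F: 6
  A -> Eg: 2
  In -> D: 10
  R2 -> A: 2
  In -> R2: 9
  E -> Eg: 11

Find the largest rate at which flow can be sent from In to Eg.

13

Augment In→D→A→Eg: bottleneck 2, flow now 2.
Augment In→D→F→Eg: bottleneck 2, flow now 4.
Augment In→D→E→Eg: bottleneck 4, flow now 8.
Augment In→R2→E→Eg: bottleneck 5, flow now 13.
No augmenting path remains; maximum flow = 13.
In the residual graph, reachable from In: {In, D, R2, A, F}.
Min-cut edges: D→E (4), R2→E (5), A→Eg (2), F→Eg (2); capacity 4 + 5 + 2 + 2 = 13.
This cut is saturated, so no flow can exceed 13.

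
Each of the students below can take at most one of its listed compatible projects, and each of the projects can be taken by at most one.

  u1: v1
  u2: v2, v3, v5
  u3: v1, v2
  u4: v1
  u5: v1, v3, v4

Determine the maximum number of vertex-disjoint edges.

Unit-capacity flow: source→left, listed edges, right→sink; max matching = max flow.
Augmenting path u1→v1 (+1); matched 1.
Augmenting path u2→v2 (+1); matched 2.
Augmenting path u5→v3 (+1); matched 3.
Augmenting path u3→v2→u2→v5 (+1); matched 4.
No augmenting path remains; maximum matching = 4.
König certificate: {u2, u3, u5, v1} is a vertex cover of size 4 (every listed pair touches it), so no matching can be larger.

4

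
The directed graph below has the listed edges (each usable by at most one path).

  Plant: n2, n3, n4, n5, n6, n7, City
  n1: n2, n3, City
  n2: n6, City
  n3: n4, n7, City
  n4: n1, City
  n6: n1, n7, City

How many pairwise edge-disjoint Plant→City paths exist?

Assign every edge capacity 1; by Menger, the answer equals the max flow.
Path Plant→City (+1); total 1.
Path Plant→n2→City (+1); total 2.
Path Plant→n3→City (+1); total 3.
Path Plant→n4→City (+1); total 4.
Path Plant→n6→City (+1); total 5.
No residual Plant→City path; max flow = 5.
Certifying cut of size 5: {Plant→City, Plant→n2, Plant→n3, Plant→n4, Plant→n6}.

5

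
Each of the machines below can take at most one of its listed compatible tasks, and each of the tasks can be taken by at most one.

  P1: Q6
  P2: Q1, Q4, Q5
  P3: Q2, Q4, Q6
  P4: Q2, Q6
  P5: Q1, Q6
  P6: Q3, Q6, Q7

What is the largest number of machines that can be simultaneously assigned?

6

Unit-capacity flow: source→left, listed edges, right→sink; max matching = max flow.
Augmenting path P1→Q6 (+1); matched 1.
Augmenting path P2→Q1 (+1); matched 2.
Augmenting path P3→Q2 (+1); matched 3.
Augmenting path P6→Q3 (+1); matched 4.
Augmenting path P4→Q2→P3→Q4 (+1); matched 5.
Augmenting path P5→Q1→P2→Q5 (+1); matched 6.
No augmenting path remains; maximum matching = 6.
König certificate: {P1, P2, P3, P4, P5, P6} is a vertex cover of size 6 (every listed pair touches it), so no matching can be larger.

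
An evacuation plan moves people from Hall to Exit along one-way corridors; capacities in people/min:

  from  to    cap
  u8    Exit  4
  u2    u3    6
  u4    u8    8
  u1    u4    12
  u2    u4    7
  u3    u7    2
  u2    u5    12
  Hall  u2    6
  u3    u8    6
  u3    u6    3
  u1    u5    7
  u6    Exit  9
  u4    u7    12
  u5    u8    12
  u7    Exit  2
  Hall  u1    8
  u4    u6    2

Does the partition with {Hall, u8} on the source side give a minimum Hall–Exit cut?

Given cut capacity: 8 + 6 + 4 = 18.
Augment Hall→u1→u4→u6→Exit: bottleneck 2, flow now 2.
Augment Hall→u1→u4→u7→Exit: bottleneck 2, flow now 4.
Augment Hall→u1→u4→u8→Exit: bottleneck 4, flow now 8.
Augment Hall→u2→u3→u6→Exit: bottleneck 3, flow now 11.
No augmenting path remains; maximum flow = 11.
In the residual graph, reachable from Hall: {Hall, u1, u2, u3, u4, u5, u7, u8}.
Min-cut edges: u3→u6 (3), u4→u6 (2), u7→Exit (2), u8→Exit (4); capacity 3 + 2 + 2 + 4 = 11.
Cut capacity 18 exceeds the max flow 11, so it is not minimum.

No — its capacity is 18, but the minimum cut has capacity 11.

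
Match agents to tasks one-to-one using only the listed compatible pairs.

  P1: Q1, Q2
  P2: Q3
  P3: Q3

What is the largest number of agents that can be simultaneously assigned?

2

Unit-capacity flow: source→left, listed edges, right→sink; max matching = max flow.
Augmenting path P1→Q1 (+1); matched 1.
Augmenting path P2→Q3 (+1); matched 2.
No augmenting path remains; maximum matching = 2.
König certificate: {P1, Q3} is a vertex cover of size 2 (every listed pair touches it), so no matching can be larger.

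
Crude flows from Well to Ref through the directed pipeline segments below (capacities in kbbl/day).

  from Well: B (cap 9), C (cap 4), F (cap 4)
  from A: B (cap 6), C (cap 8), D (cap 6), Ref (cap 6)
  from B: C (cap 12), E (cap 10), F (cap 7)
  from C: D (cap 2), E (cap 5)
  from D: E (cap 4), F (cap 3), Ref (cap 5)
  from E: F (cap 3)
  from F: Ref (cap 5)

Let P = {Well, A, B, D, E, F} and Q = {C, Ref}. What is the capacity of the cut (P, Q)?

Edges leaving {Well, A, B, D, E, F}: Well→C (4), A→C (8), A→Ref (6), B→C (12), D→Ref (5), F→Ref (5).
Cut capacity = 4 + 8 + 6 + 12 + 5 + 5 = 40.

40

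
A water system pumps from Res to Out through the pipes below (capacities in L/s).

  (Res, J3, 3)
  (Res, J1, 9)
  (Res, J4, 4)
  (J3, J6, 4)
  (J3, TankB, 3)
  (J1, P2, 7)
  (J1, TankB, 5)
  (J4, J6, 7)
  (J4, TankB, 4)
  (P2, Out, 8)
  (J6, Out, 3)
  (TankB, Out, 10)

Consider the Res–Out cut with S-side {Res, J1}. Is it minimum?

No — its capacity is 19, but the minimum cut has capacity 16.

Given cut capacity: 3 + 4 + 7 + 5 = 19.
Augment Res→J3→J6→Out: bottleneck 3, flow now 3.
Augment Res→J1→P2→Out: bottleneck 7, flow now 10.
Augment Res→J1→TankB→Out: bottleneck 2, flow now 12.
Augment Res→J4→TankB→Out: bottleneck 4, flow now 16.
No augmenting path remains; maximum flow = 16.
In the residual graph, reachable from Res: {Res}.
Min-cut edges: Res→J3 (3), Res→J1 (9), Res→J4 (4); capacity 3 + 9 + 4 = 16.
Cut capacity 19 exceeds the max flow 16, so it is not minimum.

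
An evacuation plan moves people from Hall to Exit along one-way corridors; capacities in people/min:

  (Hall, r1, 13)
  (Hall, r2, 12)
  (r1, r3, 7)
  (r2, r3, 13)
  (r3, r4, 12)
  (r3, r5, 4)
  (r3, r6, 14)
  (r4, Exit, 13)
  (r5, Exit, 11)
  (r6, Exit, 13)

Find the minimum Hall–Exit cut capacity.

Augment Hall→r1→r3→r4→Exit: bottleneck 7, flow now 7.
Augment Hall→r2→r3→r4→Exit: bottleneck 5, flow now 12.
Augment Hall→r2→r3→r5→Exit: bottleneck 4, flow now 16.
Augment Hall→r2→r3→r6→Exit: bottleneck 3, flow now 19.
No augmenting path remains; maximum flow = 19.
By max-flow min-cut, the minimum cut capacity equals the max flow.
In the residual graph, reachable from Hall: {Hall, r1}.
Min-cut edges: Hall→r2 (12), r1→r3 (7); capacity 12 + 7 = 19.

19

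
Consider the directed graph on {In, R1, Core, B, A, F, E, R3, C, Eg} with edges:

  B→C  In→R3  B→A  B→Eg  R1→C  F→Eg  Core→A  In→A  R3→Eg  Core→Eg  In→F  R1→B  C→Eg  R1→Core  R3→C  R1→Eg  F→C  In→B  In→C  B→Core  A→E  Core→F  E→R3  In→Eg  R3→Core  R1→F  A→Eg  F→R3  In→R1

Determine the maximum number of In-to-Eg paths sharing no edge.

Assign every edge capacity 1; by Menger, the answer equals the max flow.
Path In→Eg (+1); total 1.
Path In→R1→Eg (+1); total 2.
Path In→B→Eg (+1); total 3.
Path In→A→Eg (+1); total 4.
Path In→F→Eg (+1); total 5.
Path In→R3→Eg (+1); total 6.
Path In→C→Eg (+1); total 7.
No residual In→Eg path; max flow = 7.
Certifying cut of size 7: {In→A, In→B, In→C, In→Eg, In→F, In→R1, In→R3}.

7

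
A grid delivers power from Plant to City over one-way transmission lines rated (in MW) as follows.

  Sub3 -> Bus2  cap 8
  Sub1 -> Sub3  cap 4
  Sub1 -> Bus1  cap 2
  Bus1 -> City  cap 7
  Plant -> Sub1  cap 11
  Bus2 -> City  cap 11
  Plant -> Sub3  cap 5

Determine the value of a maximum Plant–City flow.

10

Augment Plant→Sub3→Bus2→City: bottleneck 5, flow now 5.
Augment Plant→Sub1→Bus1→City: bottleneck 2, flow now 7.
Augment Plant→Sub1→Sub3→Bus2→City: bottleneck 3, flow now 10.
No augmenting path remains; maximum flow = 10.
In the residual graph, reachable from Plant: {Plant, Sub3, Sub1}.
Min-cut edges: Sub3→Bus2 (8), Sub1→Bus1 (2); capacity 8 + 2 = 10.
This cut is saturated, so no flow can exceed 10.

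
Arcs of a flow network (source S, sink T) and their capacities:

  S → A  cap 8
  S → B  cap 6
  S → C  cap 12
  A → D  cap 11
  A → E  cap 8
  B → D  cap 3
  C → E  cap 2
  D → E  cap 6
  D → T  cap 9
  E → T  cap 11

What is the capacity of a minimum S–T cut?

Augment S→A→D→T: bottleneck 8, flow now 8.
Augment S→B→D→T: bottleneck 1, flow now 9.
Augment S→C→E→T: bottleneck 2, flow now 11.
Augment S→B→D→E→T: bottleneck 2, flow now 13.
No augmenting path remains; maximum flow = 13.
By max-flow min-cut, the minimum cut capacity equals the max flow.
In the residual graph, reachable from S: {S, B, C}.
Min-cut edges: S→A (8), B→D (3), C→E (2); capacity 8 + 3 + 2 = 13.

13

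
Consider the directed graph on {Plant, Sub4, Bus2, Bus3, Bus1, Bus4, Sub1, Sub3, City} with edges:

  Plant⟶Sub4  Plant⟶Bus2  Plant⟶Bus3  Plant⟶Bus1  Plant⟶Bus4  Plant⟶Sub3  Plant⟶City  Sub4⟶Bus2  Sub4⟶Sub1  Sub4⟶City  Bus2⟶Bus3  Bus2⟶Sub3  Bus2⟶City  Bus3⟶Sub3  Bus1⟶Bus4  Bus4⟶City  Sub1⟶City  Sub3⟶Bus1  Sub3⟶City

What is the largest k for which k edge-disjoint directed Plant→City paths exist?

5

Assign every edge capacity 1; by Menger, the answer equals the max flow.
Path Plant→City (+1); total 1.
Path Plant→Sub4→City (+1); total 2.
Path Plant→Bus2→City (+1); total 3.
Path Plant→Bus4→City (+1); total 4.
Path Plant→Sub3→City (+1); total 5.
No residual Plant→City path; max flow = 5.
Certifying cut of size 5: {Bus4→City, Plant→Bus2, Plant→City, Plant→Sub4, Sub3→City}.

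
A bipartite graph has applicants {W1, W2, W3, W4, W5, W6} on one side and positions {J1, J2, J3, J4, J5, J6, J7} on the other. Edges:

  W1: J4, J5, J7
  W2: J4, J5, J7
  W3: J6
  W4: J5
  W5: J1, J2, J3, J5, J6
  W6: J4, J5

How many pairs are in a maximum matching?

5

Unit-capacity flow: source→left, listed edges, right→sink; max matching = max flow.
Augmenting path W1→J4 (+1); matched 1.
Augmenting path W2→J5 (+1); matched 2.
Augmenting path W3→J6 (+1); matched 3.
Augmenting path W5→J1 (+1); matched 4.
Augmenting path W4→J5→W2→J7 (+1); matched 5.
No augmenting path remains; maximum matching = 5.
König certificate: {W3, W5, J4, J5, J7} is a vertex cover of size 5 (every listed pair touches it), so no matching can be larger.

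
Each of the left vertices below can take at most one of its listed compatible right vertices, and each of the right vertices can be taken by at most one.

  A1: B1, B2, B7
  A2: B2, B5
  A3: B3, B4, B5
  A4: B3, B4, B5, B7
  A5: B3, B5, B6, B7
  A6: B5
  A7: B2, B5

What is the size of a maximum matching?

Unit-capacity flow: source→left, listed edges, right→sink; max matching = max flow.
Augmenting path A1→B1 (+1); matched 1.
Augmenting path A2→B2 (+1); matched 2.
Augmenting path A3→B3 (+1); matched 3.
Augmenting path A4→B4 (+1); matched 4.
Augmenting path A5→B5 (+1); matched 5.
Augmenting path A6→B5→A5→B6 (+1); matched 6.
No augmenting path remains; maximum matching = 6.
König certificate: {A1, A3, A4, A5, B2, B5} is a vertex cover of size 6 (every listed pair touches it), so no matching can be larger.

6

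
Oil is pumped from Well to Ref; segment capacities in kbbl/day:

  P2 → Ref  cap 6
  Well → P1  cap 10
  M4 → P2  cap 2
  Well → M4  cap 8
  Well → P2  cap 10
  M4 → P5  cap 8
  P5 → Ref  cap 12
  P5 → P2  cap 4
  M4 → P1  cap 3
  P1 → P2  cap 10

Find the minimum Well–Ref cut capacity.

14

Augment Well→P2→Ref: bottleneck 6, flow now 6.
Augment Well→M4→P5→Ref: bottleneck 8, flow now 14.
No augmenting path remains; maximum flow = 14.
By max-flow min-cut, the minimum cut capacity equals the max flow.
In the residual graph, reachable from Well: {Well, P1, P2}.
Min-cut edges: Well→M4 (8), P2→Ref (6); capacity 8 + 6 = 14.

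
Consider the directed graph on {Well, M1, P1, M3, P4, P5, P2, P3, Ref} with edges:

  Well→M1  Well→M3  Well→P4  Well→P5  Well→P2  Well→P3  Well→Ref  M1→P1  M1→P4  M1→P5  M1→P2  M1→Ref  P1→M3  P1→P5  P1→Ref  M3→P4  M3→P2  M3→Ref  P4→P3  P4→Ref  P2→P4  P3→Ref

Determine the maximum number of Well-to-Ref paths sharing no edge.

5

Assign every edge capacity 1; by Menger, the answer equals the max flow.
Path Well→Ref (+1); total 1.
Path Well→M1→Ref (+1); total 2.
Path Well→M3→Ref (+1); total 3.
Path Well→P4→Ref (+1); total 4.
Path Well→P3→Ref (+1); total 5.
No residual Well→Ref path; max flow = 5.
Certifying cut of size 5: {P3→Ref, P4→Ref, Well→M1, Well→M3, Well→Ref}.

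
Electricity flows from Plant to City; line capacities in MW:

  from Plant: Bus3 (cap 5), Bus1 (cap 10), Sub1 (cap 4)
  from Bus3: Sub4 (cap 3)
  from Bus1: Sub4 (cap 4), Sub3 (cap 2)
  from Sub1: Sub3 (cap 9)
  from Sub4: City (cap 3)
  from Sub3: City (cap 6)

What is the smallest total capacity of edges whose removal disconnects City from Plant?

Augment Plant→Bus3→Sub4→City: bottleneck 3, flow now 3.
Augment Plant→Bus1→Sub3→City: bottleneck 2, flow now 5.
Augment Plant→Sub1→Sub3→City: bottleneck 4, flow now 9.
No augmenting path remains; maximum flow = 9.
By max-flow min-cut, the minimum cut capacity equals the max flow.
In the residual graph, reachable from Plant: {Plant, Bus3, Bus1, Sub4}.
Min-cut edges: Plant→Sub1 (4), Bus1→Sub3 (2), Sub4→City (3); capacity 4 + 2 + 3 = 9.

9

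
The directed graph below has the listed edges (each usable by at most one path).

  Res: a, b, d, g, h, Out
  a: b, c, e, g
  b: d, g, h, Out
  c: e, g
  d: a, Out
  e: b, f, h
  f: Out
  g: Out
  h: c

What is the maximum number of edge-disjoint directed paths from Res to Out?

5

Assign every edge capacity 1; by Menger, the answer equals the max flow.
Path Res→Out (+1); total 1.
Path Res→b→Out (+1); total 2.
Path Res→d→Out (+1); total 3.
Path Res→g→Out (+1); total 4.
Path Res→a→e→f→Out (+1); total 5.
No residual Res→Out path; max flow = 5.
Certifying cut of size 5: {Res→Out, b→Out, d→Out, e→f, g→Out}.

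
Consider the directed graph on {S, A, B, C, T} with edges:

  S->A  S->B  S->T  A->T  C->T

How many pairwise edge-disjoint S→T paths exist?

2

Assign every edge capacity 1; by Menger, the answer equals the max flow.
Path S→T (+1); total 1.
Path S→A→T (+1); total 2.
No residual S→T path; max flow = 2.
Certifying cut of size 2: {S→A, S→T}.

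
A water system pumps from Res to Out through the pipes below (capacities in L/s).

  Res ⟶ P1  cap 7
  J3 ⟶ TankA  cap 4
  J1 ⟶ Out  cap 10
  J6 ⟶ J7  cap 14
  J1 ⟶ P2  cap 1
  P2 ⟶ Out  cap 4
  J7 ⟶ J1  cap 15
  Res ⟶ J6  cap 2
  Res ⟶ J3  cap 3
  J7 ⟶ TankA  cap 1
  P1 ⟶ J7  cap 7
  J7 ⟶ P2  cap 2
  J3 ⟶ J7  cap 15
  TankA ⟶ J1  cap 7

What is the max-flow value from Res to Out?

Augment Res→J3→TankA→J1→Out: bottleneck 3, flow now 3.
Augment Res→P1→J7→P2→Out: bottleneck 2, flow now 5.
Augment Res→P1→J7→J1→Out: bottleneck 5, flow now 10.
Augment Res→J6→J7→J1→Out: bottleneck 2, flow now 12.
No augmenting path remains; maximum flow = 12.
In the residual graph, reachable from Res: {Res}.
Min-cut edges: Res→J3 (3), Res→P1 (7), Res→J6 (2); capacity 3 + 7 + 2 = 12.
This cut is saturated, so no flow can exceed 12.

12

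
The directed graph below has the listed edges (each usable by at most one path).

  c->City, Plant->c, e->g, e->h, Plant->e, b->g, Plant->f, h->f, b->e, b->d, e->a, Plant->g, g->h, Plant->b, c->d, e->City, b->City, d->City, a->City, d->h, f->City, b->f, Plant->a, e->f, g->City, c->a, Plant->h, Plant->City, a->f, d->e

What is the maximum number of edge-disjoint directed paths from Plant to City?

7

Assign every edge capacity 1; by Menger, the answer equals the max flow.
Path Plant→City (+1); total 1.
Path Plant→a→City (+1); total 2.
Path Plant→b→City (+1); total 3.
Path Plant→c→City (+1); total 4.
Path Plant→e→City (+1); total 5.
Path Plant→f→City (+1); total 6.
Path Plant→g→City (+1); total 7.
No residual Plant→City path; max flow = 7.
Certifying cut of size 7: {Plant→City, Plant→a, Plant→b, Plant→c, Plant→e, Plant→g, f→City}.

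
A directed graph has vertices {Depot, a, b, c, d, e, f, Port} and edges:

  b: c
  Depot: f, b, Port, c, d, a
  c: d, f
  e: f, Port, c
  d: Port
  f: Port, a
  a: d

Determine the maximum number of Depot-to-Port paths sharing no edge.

3

Assign every edge capacity 1; by Menger, the answer equals the max flow.
Path Depot→Port (+1); total 1.
Path Depot→d→Port (+1); total 2.
Path Depot→f→Port (+1); total 3.
No residual Depot→Port path; max flow = 3.
Certifying cut of size 3: {Depot→Port, d→Port, f→Port}.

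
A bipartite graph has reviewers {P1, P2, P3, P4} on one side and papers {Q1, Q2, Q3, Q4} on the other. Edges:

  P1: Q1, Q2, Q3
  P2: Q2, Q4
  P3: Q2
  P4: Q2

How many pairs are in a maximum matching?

Unit-capacity flow: source→left, listed edges, right→sink; max matching = max flow.
Augmenting path P1→Q1 (+1); matched 1.
Augmenting path P2→Q2 (+1); matched 2.
Augmenting path P3→Q2→P2→Q4 (+1); matched 3.
No augmenting path remains; maximum matching = 3.
König certificate: {P1, P2, Q2} is a vertex cover of size 3 (every listed pair touches it), so no matching can be larger.

3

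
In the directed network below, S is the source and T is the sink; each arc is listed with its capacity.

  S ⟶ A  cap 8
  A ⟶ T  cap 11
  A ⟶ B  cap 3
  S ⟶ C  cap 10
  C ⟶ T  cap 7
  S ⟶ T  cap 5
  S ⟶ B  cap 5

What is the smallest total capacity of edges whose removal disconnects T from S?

Augment S→T: bottleneck 5, flow now 5.
Augment S→A→T: bottleneck 8, flow now 13.
Augment S→C→T: bottleneck 7, flow now 20.
No augmenting path remains; maximum flow = 20.
By max-flow min-cut, the minimum cut capacity equals the max flow.
In the residual graph, reachable from S: {S, B, C}.
Min-cut edges: S→A (8), S→T (5), C→T (7); capacity 8 + 5 + 7 = 20.

20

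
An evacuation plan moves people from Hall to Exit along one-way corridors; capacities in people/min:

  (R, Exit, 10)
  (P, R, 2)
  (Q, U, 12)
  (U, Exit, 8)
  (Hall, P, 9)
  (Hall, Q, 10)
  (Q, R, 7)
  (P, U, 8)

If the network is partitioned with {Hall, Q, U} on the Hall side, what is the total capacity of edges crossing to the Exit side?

24

Edges leaving {Hall, Q, U}: Hall→P (9), Q→R (7), U→Exit (8).
Cut capacity = 9 + 7 + 8 = 24.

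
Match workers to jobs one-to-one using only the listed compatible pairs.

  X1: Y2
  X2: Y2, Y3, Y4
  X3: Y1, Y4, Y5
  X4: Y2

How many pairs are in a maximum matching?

3

Unit-capacity flow: source→left, listed edges, right→sink; max matching = max flow.
Augmenting path X1→Y2 (+1); matched 1.
Augmenting path X2→Y3 (+1); matched 2.
Augmenting path X3→Y1 (+1); matched 3.
No augmenting path remains; maximum matching = 3.
König certificate: {X2, X3, Y2} is a vertex cover of size 3 (every listed pair touches it), so no matching can be larger.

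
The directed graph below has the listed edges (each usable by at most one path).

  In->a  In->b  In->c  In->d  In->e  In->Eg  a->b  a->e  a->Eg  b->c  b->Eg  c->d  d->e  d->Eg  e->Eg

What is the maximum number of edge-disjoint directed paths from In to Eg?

Assign every edge capacity 1; by Menger, the answer equals the max flow.
Path In→Eg (+1); total 1.
Path In→a→Eg (+1); total 2.
Path In→b→Eg (+1); total 3.
Path In→d→Eg (+1); total 4.
Path In→e→Eg (+1); total 5.
No residual In→Eg path; max flow = 5.
Certifying cut of size 5: {In→Eg, In→a, In→b, d→Eg, e→Eg}.

5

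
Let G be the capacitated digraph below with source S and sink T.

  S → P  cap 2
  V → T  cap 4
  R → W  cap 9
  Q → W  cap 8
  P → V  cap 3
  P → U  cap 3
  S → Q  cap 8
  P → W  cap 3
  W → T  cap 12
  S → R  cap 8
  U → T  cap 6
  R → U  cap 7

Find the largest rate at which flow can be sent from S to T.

Augment S→P→U→T: bottleneck 2, flow now 2.
Augment S→Q→W→T: bottleneck 8, flow now 10.
Augment S→R→U→T: bottleneck 4, flow now 14.
Augment S→R→W→T: bottleneck 4, flow now 18.
No augmenting path remains; maximum flow = 18.
In the residual graph, reachable from S: {S}.
Min-cut edges: S→P (2), S→Q (8), S→R (8); capacity 2 + 8 + 8 = 18.
This cut is saturated, so no flow can exceed 18.

18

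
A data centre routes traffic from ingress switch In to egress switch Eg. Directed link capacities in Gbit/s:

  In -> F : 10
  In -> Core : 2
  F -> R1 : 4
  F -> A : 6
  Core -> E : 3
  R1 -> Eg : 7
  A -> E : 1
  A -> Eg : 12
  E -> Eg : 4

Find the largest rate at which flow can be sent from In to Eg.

12

Augment In→F→R1→Eg: bottleneck 4, flow now 4.
Augment In→F→A→Eg: bottleneck 6, flow now 10.
Augment In→Core→E→Eg: bottleneck 2, flow now 12.
No augmenting path remains; maximum flow = 12.
In the residual graph, reachable from In: {In}.
Min-cut edges: In→F (10), In→Core (2); capacity 10 + 2 = 12.
This cut is saturated, so no flow can exceed 12.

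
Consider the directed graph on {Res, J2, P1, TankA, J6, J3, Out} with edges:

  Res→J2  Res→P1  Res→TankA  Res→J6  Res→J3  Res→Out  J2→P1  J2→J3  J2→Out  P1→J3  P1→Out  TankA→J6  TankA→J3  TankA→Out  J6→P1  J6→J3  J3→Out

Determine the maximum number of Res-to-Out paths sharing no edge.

5

Assign every edge capacity 1; by Menger, the answer equals the max flow.
Path Res→Out (+1); total 1.
Path Res→J2→Out (+1); total 2.
Path Res→P1→Out (+1); total 3.
Path Res→TankA→Out (+1); total 4.
Path Res→J3→Out (+1); total 5.
No residual Res→Out path; max flow = 5.
Certifying cut of size 5: {J3→Out, P1→Out, Res→J2, Res→Out, Res→TankA}.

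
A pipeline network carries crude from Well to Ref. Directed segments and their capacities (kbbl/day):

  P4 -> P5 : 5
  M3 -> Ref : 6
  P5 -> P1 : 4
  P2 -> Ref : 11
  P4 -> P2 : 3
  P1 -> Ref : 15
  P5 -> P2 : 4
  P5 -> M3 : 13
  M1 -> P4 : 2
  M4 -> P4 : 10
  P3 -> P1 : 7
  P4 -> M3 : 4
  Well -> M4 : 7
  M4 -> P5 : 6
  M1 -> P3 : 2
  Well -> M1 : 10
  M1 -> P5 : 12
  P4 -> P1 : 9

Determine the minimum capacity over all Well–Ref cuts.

17

Augment Well→M4→P5→M3→Ref: bottleneck 6, flow now 6.
Augment Well→M4→P4→P2→Ref: bottleneck 1, flow now 7.
Augment Well→M1→P5→P2→Ref: bottleneck 4, flow now 11.
Augment Well→M1→P5→P1→Ref: bottleneck 4, flow now 15.
Augment Well→M1→P3→P1→Ref: bottleneck 2, flow now 17.
No augmenting path remains; maximum flow = 17.
By max-flow min-cut, the minimum cut capacity equals the max flow.
In the residual graph, reachable from Well: {Well}.
Min-cut edges: Well→M4 (7), Well→M1 (10); capacity 7 + 10 = 17.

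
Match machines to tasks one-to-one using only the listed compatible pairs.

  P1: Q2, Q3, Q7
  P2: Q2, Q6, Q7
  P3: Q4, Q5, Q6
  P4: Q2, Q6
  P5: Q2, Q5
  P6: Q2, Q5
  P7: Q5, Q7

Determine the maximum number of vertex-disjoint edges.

Unit-capacity flow: source→left, listed edges, right→sink; max matching = max flow.
Augmenting path P1→Q2 (+1); matched 1.
Augmenting path P2→Q6 (+1); matched 2.
Augmenting path P3→Q4 (+1); matched 3.
Augmenting path P5→Q5 (+1); matched 4.
Augmenting path P7→Q7 (+1); matched 5.
Augmenting path P4→Q2→P1→Q3 (+1); matched 6.
No augmenting path remains; maximum matching = 6.
König certificate: {P1, P3, Q2, Q5, Q6, Q7} is a vertex cover of size 6 (every listed pair touches it), so no matching can be larger.

6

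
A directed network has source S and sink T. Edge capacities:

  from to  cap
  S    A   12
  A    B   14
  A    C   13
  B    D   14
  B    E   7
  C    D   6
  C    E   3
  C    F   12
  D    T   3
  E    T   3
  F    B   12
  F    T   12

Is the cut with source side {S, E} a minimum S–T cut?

Given cut capacity: 12 + 3 = 15.
Augment S→A→B→D→T: bottleneck 3, flow now 3.
Augment S→A→B→E→T: bottleneck 3, flow now 6.
Augment S→A→C→F→T: bottleneck 6, flow now 12.
No augmenting path remains; maximum flow = 12.
In the residual graph, reachable from S: {S}.
Min-cut edges: S→A (12); capacity 12 = 12.
Cut capacity 15 exceeds the max flow 12, so it is not minimum.

No — its capacity is 15, but the minimum cut has capacity 12.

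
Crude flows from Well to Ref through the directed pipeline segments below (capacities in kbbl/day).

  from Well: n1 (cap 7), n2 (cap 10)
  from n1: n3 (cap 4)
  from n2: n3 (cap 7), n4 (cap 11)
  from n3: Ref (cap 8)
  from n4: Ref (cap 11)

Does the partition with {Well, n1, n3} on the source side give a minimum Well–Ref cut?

Given cut capacity: 10 + 8 = 18.
Augment Well→n1→n3→Ref: bottleneck 4, flow now 4.
Augment Well→n2→n3→Ref: bottleneck 4, flow now 8.
Augment Well→n2→n4→Ref: bottleneck 6, flow now 14.
No augmenting path remains; maximum flow = 14.
In the residual graph, reachable from Well: {Well, n1}.
Min-cut edges: Well→n2 (10), n1→n3 (4); capacity 10 + 4 = 14.
Cut capacity 18 exceeds the max flow 14, so it is not minimum.

No — its capacity is 18, but the minimum cut has capacity 14.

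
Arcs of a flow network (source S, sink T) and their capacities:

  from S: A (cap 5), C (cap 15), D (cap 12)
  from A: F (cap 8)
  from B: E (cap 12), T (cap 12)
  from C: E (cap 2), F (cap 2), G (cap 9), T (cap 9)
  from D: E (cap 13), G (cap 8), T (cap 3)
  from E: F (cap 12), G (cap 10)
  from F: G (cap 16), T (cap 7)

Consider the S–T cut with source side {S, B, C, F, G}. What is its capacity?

59

Edges leaving {S, B, C, F, G}: S→A (5), S→D (12), B→E (12), B→T (12), C→E (2), C→T (9), F→T (7).
Cut capacity = 5 + 12 + 12 + 12 + 2 + 9 + 7 = 59.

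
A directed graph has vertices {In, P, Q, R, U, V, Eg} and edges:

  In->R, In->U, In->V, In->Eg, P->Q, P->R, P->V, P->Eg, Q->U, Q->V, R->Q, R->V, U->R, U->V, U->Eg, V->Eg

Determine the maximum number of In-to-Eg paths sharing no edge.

3

Assign every edge capacity 1; by Menger, the answer equals the max flow.
Path In→Eg (+1); total 1.
Path In→U→Eg (+1); total 2.
Path In→V→Eg (+1); total 3.
No residual In→Eg path; max flow = 3.
Certifying cut of size 3: {In→Eg, U→Eg, V→Eg}.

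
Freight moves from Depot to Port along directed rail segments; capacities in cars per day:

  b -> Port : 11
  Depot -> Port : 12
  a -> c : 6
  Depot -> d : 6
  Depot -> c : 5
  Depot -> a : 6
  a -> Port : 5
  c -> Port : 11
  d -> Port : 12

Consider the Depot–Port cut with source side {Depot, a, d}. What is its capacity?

Edges leaving {Depot, a, d}: Depot→c (5), Depot→Port (12), a→c (6), a→Port (5), d→Port (12).
Cut capacity = 5 + 12 + 6 + 5 + 12 = 40.

40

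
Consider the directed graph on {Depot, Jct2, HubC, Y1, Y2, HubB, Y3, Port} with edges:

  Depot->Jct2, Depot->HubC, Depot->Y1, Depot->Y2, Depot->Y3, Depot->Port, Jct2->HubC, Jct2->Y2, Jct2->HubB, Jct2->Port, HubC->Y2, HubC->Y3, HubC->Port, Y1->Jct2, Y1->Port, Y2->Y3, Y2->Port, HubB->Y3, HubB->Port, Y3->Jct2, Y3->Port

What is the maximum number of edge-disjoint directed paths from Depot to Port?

6

Assign every edge capacity 1; by Menger, the answer equals the max flow.
Path Depot→Port (+1); total 1.
Path Depot→Jct2→Port (+1); total 2.
Path Depot→HubC→Port (+1); total 3.
Path Depot→Y1→Port (+1); total 4.
Path Depot→Y2→Port (+1); total 5.
Path Depot→Y3→Port (+1); total 6.
No residual Depot→Port path; max flow = 6.
Certifying cut of size 6: {Depot→HubC, Depot→Jct2, Depot→Port, Depot→Y1, Depot→Y2, Depot→Y3}.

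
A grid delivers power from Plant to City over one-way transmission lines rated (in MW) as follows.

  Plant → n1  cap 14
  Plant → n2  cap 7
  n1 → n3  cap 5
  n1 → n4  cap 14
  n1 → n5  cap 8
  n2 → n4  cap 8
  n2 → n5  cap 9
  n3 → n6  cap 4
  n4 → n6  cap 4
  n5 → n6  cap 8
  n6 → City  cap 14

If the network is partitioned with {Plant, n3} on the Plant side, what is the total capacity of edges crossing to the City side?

25

Edges leaving {Plant, n3}: Plant→n1 (14), Plant→n2 (7), n3→n6 (4).
Cut capacity = 14 + 7 + 4 = 25.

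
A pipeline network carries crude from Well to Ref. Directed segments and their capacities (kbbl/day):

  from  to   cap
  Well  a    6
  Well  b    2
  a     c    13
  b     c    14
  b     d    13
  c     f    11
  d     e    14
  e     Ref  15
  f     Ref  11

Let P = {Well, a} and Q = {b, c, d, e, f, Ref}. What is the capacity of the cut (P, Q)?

15

Edges leaving {Well, a}: Well→b (2), a→c (13).
Cut capacity = 2 + 13 = 15.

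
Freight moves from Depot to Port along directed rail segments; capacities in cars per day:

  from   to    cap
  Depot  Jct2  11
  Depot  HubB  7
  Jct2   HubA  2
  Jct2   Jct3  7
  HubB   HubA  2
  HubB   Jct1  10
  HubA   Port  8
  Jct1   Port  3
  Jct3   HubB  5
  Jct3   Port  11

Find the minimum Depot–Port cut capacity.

14

Augment Depot→Jct2→HubA→Port: bottleneck 2, flow now 2.
Augment Depot→Jct2→Jct3→Port: bottleneck 7, flow now 9.
Augment Depot→HubB→HubA→Port: bottleneck 2, flow now 11.
Augment Depot→HubB→Jct1→Port: bottleneck 3, flow now 14.
No augmenting path remains; maximum flow = 14.
By max-flow min-cut, the minimum cut capacity equals the max flow.
In the residual graph, reachable from Depot: {Depot, Jct2, HubB, Jct1}.
Min-cut edges: Jct2→HubA (2), Jct2→Jct3 (7), HubB→HubA (2), Jct1→Port (3); capacity 2 + 7 + 2 + 3 = 14.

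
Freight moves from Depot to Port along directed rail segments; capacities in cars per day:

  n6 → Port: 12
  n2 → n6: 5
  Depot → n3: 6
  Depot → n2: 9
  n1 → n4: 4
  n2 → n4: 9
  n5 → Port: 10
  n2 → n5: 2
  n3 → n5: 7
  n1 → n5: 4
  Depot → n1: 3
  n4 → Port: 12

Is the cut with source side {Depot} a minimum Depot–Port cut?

Yes — it is a minimum cut (capacity 18).

Given cut capacity: 3 + 9 + 6 = 18.
Augment Depot→n1→n4→Port: bottleneck 3, flow now 3.
Augment Depot→n2→n4→Port: bottleneck 9, flow now 12.
Augment Depot→n3→n5→Port: bottleneck 6, flow now 18.
No augmenting path remains; maximum flow = 18.
Cut capacity 18 equals the max flow, so it is a minimum cut.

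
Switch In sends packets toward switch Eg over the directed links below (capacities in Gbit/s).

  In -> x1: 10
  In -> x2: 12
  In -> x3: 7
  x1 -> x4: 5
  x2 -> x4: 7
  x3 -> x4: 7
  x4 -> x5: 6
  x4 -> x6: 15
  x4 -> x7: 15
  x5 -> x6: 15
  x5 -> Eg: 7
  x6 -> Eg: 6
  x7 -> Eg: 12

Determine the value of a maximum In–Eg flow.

19

Augment In→x1→x4→x5→Eg: bottleneck 5, flow now 5.
Augment In→x2→x4→x5→Eg: bottleneck 1, flow now 6.
Augment In→x2→x4→x6→Eg: bottleneck 6, flow now 12.
Augment In→x3→x4→x7→Eg: bottleneck 7, flow now 19.
No augmenting path remains; maximum flow = 19.
In the residual graph, reachable from In: {In, x1, x2}.
Min-cut edges: In→x3 (7), x1→x4 (5), x2→x4 (7); capacity 7 + 5 + 7 = 19.
This cut is saturated, so no flow can exceed 19.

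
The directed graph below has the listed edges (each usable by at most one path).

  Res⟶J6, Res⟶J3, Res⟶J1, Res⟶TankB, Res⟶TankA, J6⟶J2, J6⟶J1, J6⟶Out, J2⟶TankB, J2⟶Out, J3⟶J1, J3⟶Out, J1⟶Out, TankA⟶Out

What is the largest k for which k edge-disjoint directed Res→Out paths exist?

4

Assign every edge capacity 1; by Menger, the answer equals the max flow.
Path Res→J6→Out (+1); total 1.
Path Res→J3→Out (+1); total 2.
Path Res→J1→Out (+1); total 3.
Path Res→TankA→Out (+1); total 4.
No residual Res→Out path; max flow = 4.
Certifying cut of size 4: {Res→J1, Res→J3, Res→J6, Res→TankA}.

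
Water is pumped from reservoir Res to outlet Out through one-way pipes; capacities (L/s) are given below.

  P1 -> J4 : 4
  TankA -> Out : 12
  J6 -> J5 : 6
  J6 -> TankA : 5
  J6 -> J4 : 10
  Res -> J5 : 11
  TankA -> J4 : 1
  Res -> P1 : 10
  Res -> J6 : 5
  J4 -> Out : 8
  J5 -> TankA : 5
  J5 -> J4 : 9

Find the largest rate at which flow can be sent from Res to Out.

Augment Res→J5→TankA→Out: bottleneck 5, flow now 5.
Augment Res→J5→J4→Out: bottleneck 6, flow now 11.
Augment Res→J6→TankA→Out: bottleneck 5, flow now 16.
Augment Res→P1→J4→Out: bottleneck 2, flow now 18.
No augmenting path remains; maximum flow = 18.
In the residual graph, reachable from Res: {Res, J5, P1, J4}.
Min-cut edges: Res→J6 (5), J5→TankA (5), J4→Out (8); capacity 5 + 5 + 8 = 18.
This cut is saturated, so no flow can exceed 18.

18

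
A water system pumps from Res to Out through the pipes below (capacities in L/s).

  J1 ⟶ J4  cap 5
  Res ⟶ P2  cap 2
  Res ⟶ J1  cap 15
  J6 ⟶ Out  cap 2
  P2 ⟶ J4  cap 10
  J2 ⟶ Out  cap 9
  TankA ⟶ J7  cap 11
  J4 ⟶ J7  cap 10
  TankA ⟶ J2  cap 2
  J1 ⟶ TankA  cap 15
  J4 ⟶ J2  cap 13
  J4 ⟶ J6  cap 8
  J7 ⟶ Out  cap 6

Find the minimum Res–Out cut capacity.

Augment Res→P2→J4→J6→Out: bottleneck 2, flow now 2.
Augment Res→J1→J4→J2→Out: bottleneck 5, flow now 7.
Augment Res→J1→TankA→J2→Out: bottleneck 2, flow now 9.
Augment Res→J1→TankA→J7→Out: bottleneck 6, flow now 15.
No augmenting path remains; maximum flow = 15.
By max-flow min-cut, the minimum cut capacity equals the max flow.
In the residual graph, reachable from Res: {Res, J1, TankA, J7}.
Min-cut edges: Res→P2 (2), J1→J4 (5), TankA→J2 (2), J7→Out (6); capacity 2 + 5 + 2 + 6 = 15.

15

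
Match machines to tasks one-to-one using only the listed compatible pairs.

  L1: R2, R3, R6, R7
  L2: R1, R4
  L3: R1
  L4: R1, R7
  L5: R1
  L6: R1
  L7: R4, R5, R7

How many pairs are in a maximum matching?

5

Unit-capacity flow: source→left, listed edges, right→sink; max matching = max flow.
Augmenting path L1→R2 (+1); matched 1.
Augmenting path L2→R1 (+1); matched 2.
Augmenting path L4→R7 (+1); matched 3.
Augmenting path L7→R4 (+1); matched 4.
Augmenting path L3→R1→L2→R4→L7→R5 (+1); matched 5.
No augmenting path remains; maximum matching = 5.
König certificate: {L1, L2, L4, L7, R1} is a vertex cover of size 5 (every listed pair touches it), so no matching can be larger.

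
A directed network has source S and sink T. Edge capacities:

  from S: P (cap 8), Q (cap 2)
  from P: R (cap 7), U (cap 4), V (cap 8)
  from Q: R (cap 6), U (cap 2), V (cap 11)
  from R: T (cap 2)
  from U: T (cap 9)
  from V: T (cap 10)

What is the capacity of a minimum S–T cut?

10

Augment S→P→R→T: bottleneck 2, flow now 2.
Augment S→P→U→T: bottleneck 4, flow now 6.
Augment S→P→V→T: bottleneck 2, flow now 8.
Augment S→Q→U→T: bottleneck 2, flow now 10.
No augmenting path remains; maximum flow = 10.
By max-flow min-cut, the minimum cut capacity equals the max flow.
In the residual graph, reachable from S: {S}.
Min-cut edges: S→P (8), S→Q (2); capacity 8 + 2 = 10.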